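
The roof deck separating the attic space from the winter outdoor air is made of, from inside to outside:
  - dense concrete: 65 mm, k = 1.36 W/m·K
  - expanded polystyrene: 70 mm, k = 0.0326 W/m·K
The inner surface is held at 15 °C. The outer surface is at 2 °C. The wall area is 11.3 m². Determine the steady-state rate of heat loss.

Treating each layer as a thermal resistance in series:
R_dense concrete = L/(kA) = 0.065/(1.36×11.3) = 0.00423 K/W
R_expanded polystyrene = L/(kA) = 0.07/(0.0326×11.3) = 0.19 K/W
R_total = 0.1943 K/W
Q = ΔT / R_total = 13 / 0.1943

Q ≈ 66.9 W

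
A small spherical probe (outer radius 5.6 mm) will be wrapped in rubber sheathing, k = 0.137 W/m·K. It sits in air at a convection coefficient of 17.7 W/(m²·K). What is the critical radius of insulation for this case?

r_cr ≈ 15.5 mm

For a sphere r_cr = 2k/h = 2×0.137/17.7
r_cr = 15.5 mm; since the bare radius (5.6 mm) is below r_cr, adding a thin layer of insulation will *increase* heat loss.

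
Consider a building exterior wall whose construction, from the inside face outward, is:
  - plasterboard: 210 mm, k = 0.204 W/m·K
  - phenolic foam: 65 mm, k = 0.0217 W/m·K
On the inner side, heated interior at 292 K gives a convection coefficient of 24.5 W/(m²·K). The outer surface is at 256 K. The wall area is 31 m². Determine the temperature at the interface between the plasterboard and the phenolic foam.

T ≈ 283 K

Thermal resistances in series:
R_inner film = 1/(h_i·A) = 1/(24.5×31) = 0.001317 K/W
R_plasterboard = L/(kA) = 0.21/(0.204×31) = 0.03321 K/W
R_phenolic foam = L/(kA) = 0.065/(0.0217×31) = 0.09663 K/W
R_total = 0.1311 K/W;  Q = ΔT/R_total = 36/0.1311 = 274.5 W
T_interface = T_inner − Q·ΣR(inner→interface) = 292 − 274×0.03452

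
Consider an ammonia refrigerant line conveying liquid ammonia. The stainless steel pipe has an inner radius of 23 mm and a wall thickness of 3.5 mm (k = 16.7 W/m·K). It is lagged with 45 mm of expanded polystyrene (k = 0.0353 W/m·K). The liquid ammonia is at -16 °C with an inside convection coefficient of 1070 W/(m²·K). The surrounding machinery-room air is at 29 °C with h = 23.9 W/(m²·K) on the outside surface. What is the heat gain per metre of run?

Treating each annulus and film as a series resistance:
R_inner film = 1/(h_i·2πr₁L) = 1/(1070×2π×0.023×1) = 0.006467 K/W
R_stainless steel pipe wall = ln(26.5/23)/(2π×16.7×1) = 0.00135 K/W
R_expanded polystyrene = ln(71.5/26.5)/(2π×0.0353×1) = 4.475 K/W
R_outer film = 1/(h_o·2πr_oL) = 1/(23.9×2π×0.0715×1) = 0.09314 K/W
R_total = 4.576 K/W
Q = ΔT/R_total = 45/4.576

q′ ≈ 9.83 W/m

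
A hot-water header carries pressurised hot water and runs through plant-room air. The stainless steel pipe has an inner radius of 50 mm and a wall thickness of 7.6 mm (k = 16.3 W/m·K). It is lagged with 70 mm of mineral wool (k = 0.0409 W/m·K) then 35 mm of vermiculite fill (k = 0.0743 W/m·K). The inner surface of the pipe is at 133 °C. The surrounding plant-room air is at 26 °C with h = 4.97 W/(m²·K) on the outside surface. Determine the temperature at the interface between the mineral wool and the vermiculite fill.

Per-layer cylindrical resistances, series-summed:
R_stainless steel pipe wall = ln(57.6/50)/(2π×16.3×1) = 0.001382 K/W
R_mineral wool = ln(127.6/57.6)/(2π×0.0409×1) = 3.095 K/W
R_vermiculite fill = ln(162.6/127.6)/(2π×0.0743×1) = 0.5192 K/W
R_outer film = 1/(h_o·2πr_oL) = 1/(4.97×2π×0.1626×1) = 0.1969 K/W
R_total = 3.813 K/W
Q = ΔT/R_total = 107/3.813
Q = 28.1 W/m
T_interface = T_inner − Q·ΣR(inner→interface) = 133 − 28.1×3.096

T ≈ 46.1 °C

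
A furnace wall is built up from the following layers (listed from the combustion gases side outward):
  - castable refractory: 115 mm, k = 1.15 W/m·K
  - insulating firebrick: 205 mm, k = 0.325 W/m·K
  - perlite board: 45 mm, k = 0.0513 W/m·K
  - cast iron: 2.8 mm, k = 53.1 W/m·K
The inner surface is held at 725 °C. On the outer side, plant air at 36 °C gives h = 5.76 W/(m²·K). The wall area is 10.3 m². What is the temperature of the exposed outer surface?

T ≈ 103 °C

Model the wall as resistances in series:
R_castable refractory = L/(kA) = 0.115/(1.15×10.3) = 0.009709 K/W
R_insulating firebrick = L/(kA) = 0.205/(0.325×10.3) = 0.06124 K/W
R_perlite board = L/(kA) = 0.045/(0.0513×10.3) = 0.08516 K/W
R_cast iron = L/(kA) = 0.0028/(53.1×10.3) = 5.119×10^-6 K/W
R_outer film = 1/(h_o·A) = 1/(5.76×10.3) = 0.01686 K/W
R_total = 0.173 K/W;  Q = ΔT/R_total = 689/0.173 = 3983 W
T_interface = T_inner − Q·ΣR(inner→interface) = 725 − 3980×0.1561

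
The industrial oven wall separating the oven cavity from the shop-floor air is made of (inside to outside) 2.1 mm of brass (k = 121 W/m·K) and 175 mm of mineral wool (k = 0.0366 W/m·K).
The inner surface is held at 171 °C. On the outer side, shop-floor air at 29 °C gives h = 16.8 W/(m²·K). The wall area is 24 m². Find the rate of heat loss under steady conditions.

Series thermal resistances:
R_brass = L/(kA) = 0.0021/(121×24) = 7.231×10^-7 K/W
R_mineral wool = L/(kA) = 0.175/(0.0366×24) = 0.1992 K/W
R_outer film = 1/(h_o·A) = 1/(16.8×24) = 0.00248 K/W
R_total = 0.2017 K/W
Q = ΔT / R_total = 142 / 0.2017

Q ≈ 704 W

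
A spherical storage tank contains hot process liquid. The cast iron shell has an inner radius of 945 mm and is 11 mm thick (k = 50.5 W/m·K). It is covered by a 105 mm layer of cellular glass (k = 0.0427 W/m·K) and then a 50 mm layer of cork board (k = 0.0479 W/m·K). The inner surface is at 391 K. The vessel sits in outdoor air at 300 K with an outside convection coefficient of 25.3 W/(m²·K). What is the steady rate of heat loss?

Q ≈ 342 W

Each spherical layer contributes R = (1/r_i − 1/r_o)/(4πk):
R_cast iron shell = (1/0.945 − 1/0.956)/(4π×50.5) = 1.919×10^-5 K/W
R_cellular glass = (1/0.956 − 1/1.061)/(4π×0.0427) = 0.1929 K/W
R_cork board = (1/1.061 − 1/1.111)/(4π×0.0479) = 0.07047 K/W
R_outer film = 1/(h·4πr_o²) = 1/(25.3×4π×1.111²) = 0.002548 K/W
R_total = 0.266 K/W
Q = ΔT/R_total = 91/0.266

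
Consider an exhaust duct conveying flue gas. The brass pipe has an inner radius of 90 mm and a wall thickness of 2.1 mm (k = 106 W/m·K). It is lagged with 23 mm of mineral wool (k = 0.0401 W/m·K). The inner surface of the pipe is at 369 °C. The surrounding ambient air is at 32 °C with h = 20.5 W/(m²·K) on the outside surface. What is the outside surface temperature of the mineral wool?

T ≈ 55.9 °C

Per-layer cylindrical resistances, series-summed:
R_brass pipe wall = ln(92.1/90)/(2π×106×1) = 3.463×10^-5 K/W
R_mineral wool = ln(115.1/92.1)/(2π×0.0401×1) = 0.8848 K/W
R_outer film = 1/(h_o·2πr_oL) = 1/(20.5×2π×0.1151×1) = 0.06745 K/W
R_total = 0.9523 K/W
Q = ΔT/R_total = 337/0.9523
Q = 354 W/m
T_interface = T_inner − Q·ΣR(inner→interface) = 369 − 354×0.8848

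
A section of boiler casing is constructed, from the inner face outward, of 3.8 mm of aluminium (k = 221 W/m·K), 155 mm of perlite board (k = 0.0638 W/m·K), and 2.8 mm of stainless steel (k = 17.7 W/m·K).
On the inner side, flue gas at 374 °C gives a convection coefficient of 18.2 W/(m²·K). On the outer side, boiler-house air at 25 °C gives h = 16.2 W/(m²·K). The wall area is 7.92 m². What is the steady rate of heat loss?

Series thermal resistances:
R_inner film = 1/(h_i·A) = 1/(18.2×7.92) = 0.006938 K/W
R_aluminium = L/(kA) = 0.0038/(221×7.92) = 2.171×10^-6 K/W
R_perlite board = L/(kA) = 0.155/(0.0638×7.92) = 0.3068 K/W
R_stainless steel = L/(kA) = 0.0028/(17.7×7.92) = 1.997×10^-5 K/W
R_outer film = 1/(h_o·A) = 1/(16.2×7.92) = 0.007794 K/W
R_total = 0.3215 K/W
Q = ΔT / R_total = 349 / 0.3215

Q ≈ 1090 W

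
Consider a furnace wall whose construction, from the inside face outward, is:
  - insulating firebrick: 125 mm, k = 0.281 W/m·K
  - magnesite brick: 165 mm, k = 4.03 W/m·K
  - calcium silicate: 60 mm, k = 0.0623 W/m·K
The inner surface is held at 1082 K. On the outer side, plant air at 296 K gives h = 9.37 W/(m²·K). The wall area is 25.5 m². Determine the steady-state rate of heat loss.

Q ≈ 12900 W

Using the resistance-network approach (series):
R_insulating firebrick = L/(kA) = 0.125/(0.281×25.5) = 0.01744 K/W
R_magnesite brick = L/(kA) = 0.165/(4.03×25.5) = 0.001606 K/W
R_calcium silicate = L/(kA) = 0.06/(0.0623×25.5) = 0.03777 K/W
R_outer film = 1/(h_o·A) = 1/(9.37×25.5) = 0.004185 K/W
R_total = 0.061 K/W
Q = ΔT / R_total = 786 / 0.061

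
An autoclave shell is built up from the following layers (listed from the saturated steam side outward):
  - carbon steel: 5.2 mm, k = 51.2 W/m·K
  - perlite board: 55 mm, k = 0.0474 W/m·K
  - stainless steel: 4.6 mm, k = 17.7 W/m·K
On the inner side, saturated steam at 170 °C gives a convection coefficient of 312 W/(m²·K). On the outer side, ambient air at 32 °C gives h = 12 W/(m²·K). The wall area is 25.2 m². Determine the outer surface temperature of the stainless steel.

T ≈ 41.2 °C

Treating each layer as a thermal resistance in series:
R_inner film = 1/(h_i·A) = 1/(312×25.2) = 1.272×10^-4 K/W
R_carbon steel = L/(kA) = 0.0052/(51.2×25.2) = 4.03×10^-6 K/W
R_perlite board = L/(kA) = 0.055/(0.0474×25.2) = 0.04605 K/W
R_stainless steel = L/(kA) = 0.0046/(17.7×25.2) = 1.031×10^-5 K/W
R_outer film = 1/(h_o·A) = 1/(12×25.2) = 0.003307 K/W
R_total = 0.04949 K/W;  Q = ΔT/R_total = 138/0.04949 = 2788 W
T_interface = T_inner − Q·ΣR(inner→interface) = 170 − 2790×0.04619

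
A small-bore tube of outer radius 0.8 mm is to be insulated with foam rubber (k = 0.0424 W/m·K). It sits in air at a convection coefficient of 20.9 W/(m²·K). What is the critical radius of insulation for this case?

For a cylinder r_cr = k/h = 0.0424/20.9
r_cr = 2.03 mm; since the bare radius (0.8 mm) is below r_cr, adding a thin layer of insulation will *increase* heat loss.

r_cr ≈ 2.03 mm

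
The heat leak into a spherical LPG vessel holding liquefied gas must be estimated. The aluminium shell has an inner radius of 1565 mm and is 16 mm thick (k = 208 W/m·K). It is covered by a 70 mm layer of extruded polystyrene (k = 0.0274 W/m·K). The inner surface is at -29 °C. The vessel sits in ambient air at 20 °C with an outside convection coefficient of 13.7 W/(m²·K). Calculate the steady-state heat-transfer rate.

Q ≈ 612 W

For a spherical shell R = (1/r₁ − 1/r₂)/(4πk); film R = 1/(h·4πr²). In series:
R_aluminium shell = (1/1.565 − 1/1.581)/(4π×208) = 2.474×10^-6 K/W
R_extruded polystyrene = (1/1.581 − 1/1.651)/(4π×0.0274) = 0.07789 K/W
R_outer film = 1/(h·4πr_o²) = 1/(13.7×4π×1.651²) = 0.002131 K/W
R_total = 0.08002 K/W
Q = ΔT/R_total = 49/0.08002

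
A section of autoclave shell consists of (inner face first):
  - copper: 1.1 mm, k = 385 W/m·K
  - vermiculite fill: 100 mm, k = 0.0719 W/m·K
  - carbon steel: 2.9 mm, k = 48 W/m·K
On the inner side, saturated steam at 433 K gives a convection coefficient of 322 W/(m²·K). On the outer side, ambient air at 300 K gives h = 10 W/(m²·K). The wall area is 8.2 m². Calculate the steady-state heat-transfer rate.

Q ≈ 730 W

Series thermal resistances:
R_inner film = 1/(h_i·A) = 1/(322×8.2) = 3.787×10^-4 K/W
R_copper = L/(kA) = 0.0011/(385×8.2) = 3.484×10^-7 K/W
R_vermiculite fill = L/(kA) = 0.1/(0.0719×8.2) = 0.1696 K/W
R_carbon steel = L/(kA) = 0.0029/(48×8.2) = 7.368×10^-6 K/W
R_outer film = 1/(h_o·A) = 1/(10×8.2) = 0.0122 K/W
R_total = 0.1822 K/W
Q = ΔT / R_total = 133 / 0.1822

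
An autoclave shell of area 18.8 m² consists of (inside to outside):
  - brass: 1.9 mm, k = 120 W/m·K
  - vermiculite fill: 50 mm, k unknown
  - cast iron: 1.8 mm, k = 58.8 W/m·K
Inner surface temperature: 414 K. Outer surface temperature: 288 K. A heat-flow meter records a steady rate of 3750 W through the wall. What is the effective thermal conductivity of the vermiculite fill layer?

Treating each layer as a thermal resistance in series:
R_brass = L/(kA) = 0.0019/(120×18.8) = 8.422×10^-7 K/W
R_cast iron = L/(kA) = 0.0018/(58.8×18.8) = 1.628×10^-6 K/W
Sum of known resistances R_other = 2.471×10^-6 K/W
Total R = ΔT/Q = 126/3750 = 0.0336 K/W
R_vermiculite fill = R_total − R_other = 0.0336 K/W
k = L/(R·A) = 0.05/(0.0336×18.8)

k ≈ 0.0792 W/(m·K)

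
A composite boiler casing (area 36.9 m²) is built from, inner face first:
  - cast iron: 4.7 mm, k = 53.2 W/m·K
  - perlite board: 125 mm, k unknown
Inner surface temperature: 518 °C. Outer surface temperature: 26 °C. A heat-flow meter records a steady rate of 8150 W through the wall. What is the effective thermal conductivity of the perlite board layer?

k ≈ 0.0561 W/(m·K)

Treating each layer as a thermal resistance in series:
R_cast iron = L/(kA) = 0.0047/(53.2×36.9) = 2.394×10^-6 K/W
Sum of known resistances R_other = 2.394×10^-6 K/W
Total R = ΔT/Q = 492/8150 = 0.06037 K/W
R_perlite board = R_total − R_other = 0.06037 K/W
k = L/(R·A) = 0.125/(0.06037×36.9)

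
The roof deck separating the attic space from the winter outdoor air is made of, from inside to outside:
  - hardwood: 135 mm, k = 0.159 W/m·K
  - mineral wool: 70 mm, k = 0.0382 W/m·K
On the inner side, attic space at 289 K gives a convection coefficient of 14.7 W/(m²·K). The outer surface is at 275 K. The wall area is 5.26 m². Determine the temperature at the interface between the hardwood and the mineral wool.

T ≈ 284 K

Thermal resistances in series:
R_inner film = 1/(h_i·A) = 1/(14.7×5.26) = 0.01293 K/W
R_hardwood = L/(kA) = 0.135/(0.159×5.26) = 0.1614 K/W
R_mineral wool = L/(kA) = 0.07/(0.0382×5.26) = 0.3484 K/W
R_total = 0.5227 K/W;  Q = ΔT/R_total = 14/0.5227 = 26.78 W
T_interface = T_inner − Q·ΣR(inner→interface) = 289 − 26.8×0.1744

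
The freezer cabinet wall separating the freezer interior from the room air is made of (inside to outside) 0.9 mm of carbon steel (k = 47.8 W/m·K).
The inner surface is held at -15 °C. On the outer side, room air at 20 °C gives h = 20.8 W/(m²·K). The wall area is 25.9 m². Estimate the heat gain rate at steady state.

Q ≈ 18800 W

Model the wall as resistances in series:
R_carbon steel = L/(kA) = 0.0009/(47.8×25.9) = 7.27×10^-7 K/W
R_outer film = 1/(h_o·A) = 1/(20.8×25.9) = 0.001856 K/W
R_total = 0.001857 K/W
Q = ΔT / R_total = 35 / 0.001857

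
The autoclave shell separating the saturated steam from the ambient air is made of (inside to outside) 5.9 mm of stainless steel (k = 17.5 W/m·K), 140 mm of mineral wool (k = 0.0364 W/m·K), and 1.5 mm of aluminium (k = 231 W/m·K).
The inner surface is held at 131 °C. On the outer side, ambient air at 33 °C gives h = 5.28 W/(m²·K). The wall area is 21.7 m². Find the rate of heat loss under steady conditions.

Q ≈ 527 W

Using the resistance-network approach (series):
R_stainless steel = L/(kA) = 0.0059/(17.5×21.7) = 1.554×10^-5 K/W
R_mineral wool = L/(kA) = 0.14/(0.0364×21.7) = 0.1772 K/W
R_aluminium = L/(kA) = 0.0015/(231×21.7) = 2.992×10^-7 K/W
R_outer film = 1/(h_o·A) = 1/(5.28×21.7) = 0.008728 K/W
R_total = 0.186 K/W
Q = ΔT / R_total = 98 / 0.186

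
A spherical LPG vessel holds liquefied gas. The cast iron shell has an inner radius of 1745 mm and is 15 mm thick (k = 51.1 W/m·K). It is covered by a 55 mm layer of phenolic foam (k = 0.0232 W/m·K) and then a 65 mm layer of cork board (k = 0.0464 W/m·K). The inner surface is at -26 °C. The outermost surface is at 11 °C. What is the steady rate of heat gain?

Q ≈ 403 W

Spherical conduction: R = (1/r_in − 1/r_out)/(4πk) per layer; series-sum.
R_cast iron shell = (1/1.745 − 1/1.76)/(4π×51.1) = 7.606×10^-6 K/W
R_phenolic foam = (1/1.76 − 1/1.815)/(4π×0.0232) = 0.05906 K/W
R_cork board = (1/1.815 − 1/1.88)/(4π×0.0464) = 0.03267 K/W
R_total = 0.09174 K/W
Q = ΔT/R_total = 37/0.09174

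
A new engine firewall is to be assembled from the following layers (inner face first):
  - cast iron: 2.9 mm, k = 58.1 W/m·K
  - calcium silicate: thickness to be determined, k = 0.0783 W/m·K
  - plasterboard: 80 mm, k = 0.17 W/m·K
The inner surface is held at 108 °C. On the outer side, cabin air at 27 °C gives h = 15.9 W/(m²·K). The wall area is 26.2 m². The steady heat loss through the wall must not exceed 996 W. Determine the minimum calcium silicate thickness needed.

Treating each layer as a thermal resistance in series:
R_cast iron = L/(kA) = 0.0029/(58.1×26.2) = 1.905×10^-6 K/W
R_plasterboard = L/(kA) = 0.08/(0.17×26.2) = 0.01796 K/W
R_outer film = 1/(h_o·A) = 1/(15.9×26.2) = 0.0024 K/W
Sum of the known resistances R_other = 0.02036 K/W
Required total resistance R_tot = ΔT/Q_allow = 81/996 = 0.08133 K/W
R_calcium silicate = R_tot − R_other = 0.06096 K/W
L = R·k·A = 0.06096×0.0783×26.2

L ≈ 125 mm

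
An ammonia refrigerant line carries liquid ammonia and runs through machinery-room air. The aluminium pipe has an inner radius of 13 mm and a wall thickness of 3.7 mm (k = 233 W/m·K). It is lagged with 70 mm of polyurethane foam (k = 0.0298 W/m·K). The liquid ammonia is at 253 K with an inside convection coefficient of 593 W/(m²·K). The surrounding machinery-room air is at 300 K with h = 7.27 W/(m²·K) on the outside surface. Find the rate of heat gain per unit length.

Treating each annulus and film as a series resistance:
R_inner film = 1/(h_i·2πr₁L) = 1/(593×2π×0.013×1) = 0.02065 K/W
R_aluminium pipe wall = ln(16.7/13)/(2π×233×1) = 1.711×10^-4 K/W
R_polyurethane foam = ln(86.7/16.7)/(2π×0.0298×1) = 8.796 K/W
R_outer film = 1/(h_o·2πr_oL) = 1/(7.27×2π×0.0867×1) = 0.2525 K/W
R_total = 9.07 K/W
Q = ΔT/R_total = 47/9.07

q′ ≈ 5.18 W/m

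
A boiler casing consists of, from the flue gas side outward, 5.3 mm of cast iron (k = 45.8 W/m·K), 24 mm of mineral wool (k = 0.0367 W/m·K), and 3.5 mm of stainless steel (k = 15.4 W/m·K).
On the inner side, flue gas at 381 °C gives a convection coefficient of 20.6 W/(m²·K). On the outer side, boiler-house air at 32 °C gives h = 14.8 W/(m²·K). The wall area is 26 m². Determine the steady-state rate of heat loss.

Using the resistance-network approach (series):
R_inner film = 1/(h_i·A) = 1/(20.6×26) = 0.001867 K/W
R_cast iron = L/(kA) = 0.0053/(45.8×26) = 4.451×10^-6 K/W
R_mineral wool = L/(kA) = 0.024/(0.0367×26) = 0.02515 K/W
R_stainless steel = L/(kA) = 0.0035/(15.4×26) = 8.741×10^-6 K/W
R_outer film = 1/(h_o·A) = 1/(14.8×26) = 0.002599 K/W
R_total = 0.02963 K/W
Q = ΔT / R_total = 349 / 0.02963

Q ≈ 11800 W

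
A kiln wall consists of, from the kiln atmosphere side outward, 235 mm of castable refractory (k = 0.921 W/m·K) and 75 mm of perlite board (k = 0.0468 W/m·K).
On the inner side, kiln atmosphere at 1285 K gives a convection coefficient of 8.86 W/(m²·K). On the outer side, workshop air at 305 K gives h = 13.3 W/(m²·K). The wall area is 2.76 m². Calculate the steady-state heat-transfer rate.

Model the wall as resistances in series:
R_inner film = 1/(h_i·A) = 1/(8.86×2.76) = 0.04089 K/W
R_castable refractory = L/(kA) = 0.235/(0.921×2.76) = 0.09245 K/W
R_perlite board = L/(kA) = 0.075/(0.0468×2.76) = 0.5806 K/W
R_outer film = 1/(h_o·A) = 1/(13.3×2.76) = 0.02724 K/W
R_total = 0.7412 K/W
Q = ΔT / R_total = 980 / 0.7412

Q ≈ 1320 W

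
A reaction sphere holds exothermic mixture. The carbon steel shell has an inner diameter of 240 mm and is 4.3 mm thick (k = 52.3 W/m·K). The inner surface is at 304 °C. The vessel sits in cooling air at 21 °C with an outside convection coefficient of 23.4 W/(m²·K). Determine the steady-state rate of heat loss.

Radial (spherical) resistances in series:
R_carbon steel shell = (1/0.12 − 1/0.1243)/(4π×52.3) = 4.386×10^-4 K/W
R_outer film = 1/(h·4πr_o²) = 1/(23.4×4π×0.1243²) = 0.2201 K/W
R_total = 0.2205 K/W
Q = ΔT/R_total = 283/0.2205

Q ≈ 1280 W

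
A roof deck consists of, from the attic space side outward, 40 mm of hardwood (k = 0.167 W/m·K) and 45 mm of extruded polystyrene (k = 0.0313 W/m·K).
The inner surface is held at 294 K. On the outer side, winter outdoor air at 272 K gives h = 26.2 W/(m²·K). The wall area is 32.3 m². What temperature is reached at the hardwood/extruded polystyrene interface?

Using the resistance-network approach (series):
R_hardwood = L/(kA) = 0.04/(0.167×32.3) = 0.007416 K/W
R_extruded polystyrene = L/(kA) = 0.045/(0.0313×32.3) = 0.04451 K/W
R_outer film = 1/(h_o·A) = 1/(26.2×32.3) = 0.001182 K/W
R_total = 0.05311 K/W;  Q = ΔT/R_total = 22/0.05311 = 414.3 W
T_interface = T_inner − Q·ΣR(inner→interface) = 294 − 414×0.007416

T ≈ 291 K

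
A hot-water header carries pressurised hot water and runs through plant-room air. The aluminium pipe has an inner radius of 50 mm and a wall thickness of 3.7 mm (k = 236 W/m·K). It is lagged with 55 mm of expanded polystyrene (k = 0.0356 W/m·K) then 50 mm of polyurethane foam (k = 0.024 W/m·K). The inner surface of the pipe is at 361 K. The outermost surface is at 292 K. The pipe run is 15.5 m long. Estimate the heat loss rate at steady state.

For a radial system each layer contributes R = ln(r_out/r_in)/(2πkL); films add R = 1/(hA).
R_aluminium pipe wall = ln(53.7/50)/(2π×236×15.5) = 3.106×10^-6 K/W
R_expanded polystyrene = ln(108.7/53.7)/(2π×0.0356×15.5) = 0.2034 K/W
R_polyurethane foam = ln(158.7/108.7)/(2π×0.024×15.5) = 0.1619 K/W
R_total = 0.3653 K/W
Q = ΔT/R_total = 69/0.3653

Q ≈ 189 W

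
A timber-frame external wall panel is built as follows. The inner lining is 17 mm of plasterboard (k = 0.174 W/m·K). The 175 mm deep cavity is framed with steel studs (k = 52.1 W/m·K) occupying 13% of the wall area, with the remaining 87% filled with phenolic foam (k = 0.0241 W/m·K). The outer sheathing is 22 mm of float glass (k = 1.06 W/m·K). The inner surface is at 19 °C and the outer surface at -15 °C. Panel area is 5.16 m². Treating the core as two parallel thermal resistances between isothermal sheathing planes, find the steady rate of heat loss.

Q ≈ 1220 W

Sheathing layers in series; stud and cavity paths in parallel between them.
R_inner = 0.017/(0.174×5.16) = 0.01893 K/W
R_stud  = 0.175/(52.1×0.13×5.16) = 0.005007 K/W
R_cav   = 0.175/(0.0241×0.87×5.16) = 1.618 K/W
1/R_core = 1/R_stud + 1/R_cav → R_core = 0.004992 K/W
R_outer = 0.022/(1.06×5.16) = 0.004022 K/W
R_total = 0.02795 K/W
Q = ΔT/R_total = 34/0.02795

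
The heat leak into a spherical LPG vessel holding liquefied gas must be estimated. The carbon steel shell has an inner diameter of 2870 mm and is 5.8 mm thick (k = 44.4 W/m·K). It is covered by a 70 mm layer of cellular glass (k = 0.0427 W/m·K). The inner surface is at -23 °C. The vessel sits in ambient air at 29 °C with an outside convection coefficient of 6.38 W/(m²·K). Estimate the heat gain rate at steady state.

Spherical conduction: R = (1/r_in − 1/r_out)/(4πk) per layer; series-sum.
R_carbon steel shell = (1/1.435 − 1/1.4408)/(4π×44.4) = 5.028×10^-6 K/W
R_cellular glass = (1/1.4408 − 1/1.5108)/(4π×0.0427) = 0.05993 K/W
R_outer film = 1/(h·4πr_o²) = 1/(6.38×4π×1.5108²) = 0.005465 K/W
R_total = 0.0654 K/W
Q = ΔT/R_total = 52/0.0654

Q ≈ 795 W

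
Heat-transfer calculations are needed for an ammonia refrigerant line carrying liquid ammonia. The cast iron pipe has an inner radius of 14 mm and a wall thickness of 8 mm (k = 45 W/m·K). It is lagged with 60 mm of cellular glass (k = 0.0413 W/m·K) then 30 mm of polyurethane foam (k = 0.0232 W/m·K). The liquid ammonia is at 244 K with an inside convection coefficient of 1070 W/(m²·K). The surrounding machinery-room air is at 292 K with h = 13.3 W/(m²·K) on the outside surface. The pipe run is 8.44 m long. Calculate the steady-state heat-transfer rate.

Cylindrical conduction, so R = ln(r₂/r₁)/(2πkL) per layer, in series:
R_inner film = 1/(h_i·2πr₁L) = 1/(1070×2π×0.014×8.44) = 0.001259 K/W
R_cast iron pipe wall = ln(22/14)/(2π×45×8.44) = 1.894×10^-4 K/W
R_cellular glass = ln(82/22)/(2π×0.0413×8.44) = 0.6007 K/W
R_polyurethane foam = ln(112/82)/(2π×0.0232×8.44) = 0.2534 K/W
R_outer film = 1/(h_o·2πr_oL) = 1/(13.3×2π×0.112×8.44) = 0.01266 K/W
R_total = 0.8683 K/W
Q = ΔT/R_total = 48/0.8683

Q ≈ 55.3 W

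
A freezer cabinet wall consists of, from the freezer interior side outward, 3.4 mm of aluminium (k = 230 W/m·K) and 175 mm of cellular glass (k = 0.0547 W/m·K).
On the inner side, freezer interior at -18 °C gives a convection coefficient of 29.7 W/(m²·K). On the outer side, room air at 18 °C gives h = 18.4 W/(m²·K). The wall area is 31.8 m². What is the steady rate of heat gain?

Q ≈ 348 W

Model the wall as resistances in series:
R_inner film = 1/(h_i·A) = 1/(29.7×31.8) = 0.001059 K/W
R_aluminium = L/(kA) = 0.0034/(230×31.8) = 4.649×10^-7 K/W
R_cellular glass = L/(kA) = 0.175/(0.0547×31.8) = 0.1006 K/W
R_outer film = 1/(h_o·A) = 1/(18.4×31.8) = 0.001709 K/W
R_total = 0.1034 K/W
Q = ΔT / R_total = 36 / 0.1034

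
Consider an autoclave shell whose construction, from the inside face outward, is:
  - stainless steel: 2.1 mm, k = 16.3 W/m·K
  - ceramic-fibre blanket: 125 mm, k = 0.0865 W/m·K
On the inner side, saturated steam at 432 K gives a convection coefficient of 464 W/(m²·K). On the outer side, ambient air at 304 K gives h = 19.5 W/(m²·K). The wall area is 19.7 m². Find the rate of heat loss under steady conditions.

Q ≈ 1680 W

Series thermal resistances:
R_inner film = 1/(h_i·A) = 1/(464×19.7) = 1.094×10^-4 K/W
R_stainless steel = L/(kA) = 0.0021/(16.3×19.7) = 6.54×10^-6 K/W
R_ceramic-fibre blanket = L/(kA) = 0.125/(0.0865×19.7) = 0.07335 K/W
R_outer film = 1/(h_o·A) = 1/(19.5×19.7) = 0.002603 K/W
R_total = 0.07607 K/W
Q = ΔT / R_total = 128 / 0.07607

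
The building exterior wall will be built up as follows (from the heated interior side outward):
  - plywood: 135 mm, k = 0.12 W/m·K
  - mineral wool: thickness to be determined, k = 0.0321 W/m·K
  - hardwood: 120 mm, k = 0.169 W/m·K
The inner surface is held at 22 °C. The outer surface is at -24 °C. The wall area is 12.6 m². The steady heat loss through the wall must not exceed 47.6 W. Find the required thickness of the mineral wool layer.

Using the resistance-network approach (series):
R_plywood = L/(kA) = 0.135/(0.12×12.6) = 0.08929 K/W
R_hardwood = L/(kA) = 0.12/(0.169×12.6) = 0.05635 K/W
Sum of the known resistances R_other = 0.1456 K/W
Required total resistance R_tot = ΔT/Q_allow = 46/47.6 = 0.9664 K/W
R_mineral wool = R_tot − R_other = 0.8207 K/W
L = R·k·A = 0.8207×0.0321×12.6

L ≈ 332 mm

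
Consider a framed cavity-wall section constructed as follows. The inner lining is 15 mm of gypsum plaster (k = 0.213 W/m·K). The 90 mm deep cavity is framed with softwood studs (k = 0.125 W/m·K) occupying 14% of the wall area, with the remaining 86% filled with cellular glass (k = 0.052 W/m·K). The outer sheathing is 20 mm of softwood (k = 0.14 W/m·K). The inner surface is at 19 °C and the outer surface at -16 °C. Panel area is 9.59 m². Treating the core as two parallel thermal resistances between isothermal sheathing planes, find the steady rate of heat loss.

Sheathing layers in series; stud and cavity paths in parallel between them.
R_inner = 0.015/(0.213×9.59) = 0.007343 K/W
R_stud  = 0.09/(0.125×0.14×9.59) = 0.5363 K/W
R_cav   = 0.09/(0.052×0.86×9.59) = 0.2099 K/W
1/R_core = 1/R_stud + 1/R_cav → R_core = 0.1508 K/W
R_outer = 0.02/(0.14×9.59) = 0.0149 K/W
R_total = 0.1731 K/W
Q = ΔT/R_total = 35/0.1731

Q ≈ 202 W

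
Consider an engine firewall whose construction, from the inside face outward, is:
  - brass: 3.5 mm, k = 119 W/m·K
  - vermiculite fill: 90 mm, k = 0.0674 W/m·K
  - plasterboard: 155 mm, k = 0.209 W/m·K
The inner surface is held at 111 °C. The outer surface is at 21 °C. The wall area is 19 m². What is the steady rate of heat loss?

Q ≈ 823 W

Model the wall as resistances in series:
R_brass = L/(kA) = 0.0035/(119×19) = 1.548×10^-6 K/W
R_vermiculite fill = L/(kA) = 0.09/(0.0674×19) = 0.07028 K/W
R_plasterboard = L/(kA) = 0.155/(0.209×19) = 0.03903 K/W
R_total = 0.1093 K/W
Q = ΔT / R_total = 90 / 0.1093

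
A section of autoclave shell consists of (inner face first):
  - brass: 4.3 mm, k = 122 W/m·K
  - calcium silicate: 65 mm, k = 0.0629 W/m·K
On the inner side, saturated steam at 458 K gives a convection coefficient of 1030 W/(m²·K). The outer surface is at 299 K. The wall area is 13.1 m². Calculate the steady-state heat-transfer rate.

Q ≈ 2010 W

Model the wall as resistances in series:
R_inner film = 1/(h_i·A) = 1/(1030×13.1) = 7.411×10^-5 K/W
R_brass = L/(kA) = 0.0043/(122×13.1) = 2.691×10^-6 K/W
R_calcium silicate = L/(kA) = 0.065/(0.0629×13.1) = 0.07888 K/W
R_total = 0.07896 K/W
Q = ΔT / R_total = 159 / 0.07896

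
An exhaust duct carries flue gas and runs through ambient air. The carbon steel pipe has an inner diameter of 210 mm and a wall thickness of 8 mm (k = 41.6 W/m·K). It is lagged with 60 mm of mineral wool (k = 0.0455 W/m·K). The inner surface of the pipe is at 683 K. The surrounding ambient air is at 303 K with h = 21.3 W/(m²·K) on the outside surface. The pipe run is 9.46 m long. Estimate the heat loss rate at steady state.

Radial resistances (cylindrical: R_cond = ln(r_o/r_i)/(2πkL), R_conv = 1/(h·2πrL)):
R_carbon steel pipe wall = ln(113/105)/(2π×41.6×9.46) = 2.97×10^-5 K/W
R_mineral wool = ln(173/113)/(2π×0.0455×9.46) = 0.1575 K/W
R_outer film = 1/(h_o·2πr_oL) = 1/(21.3×2π×0.173×9.46) = 0.004566 K/W
R_total = 0.1621 K/W
Q = ΔT/R_total = 380/0.1621

Q ≈ 2340 W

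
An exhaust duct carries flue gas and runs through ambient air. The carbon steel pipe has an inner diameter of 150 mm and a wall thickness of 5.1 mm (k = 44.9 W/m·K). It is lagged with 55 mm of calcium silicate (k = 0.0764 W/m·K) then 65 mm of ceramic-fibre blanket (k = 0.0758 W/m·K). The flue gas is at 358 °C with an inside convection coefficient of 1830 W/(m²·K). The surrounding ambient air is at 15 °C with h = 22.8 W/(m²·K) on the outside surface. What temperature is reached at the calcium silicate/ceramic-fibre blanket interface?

T ≈ 166 °C

Treating each annulus and film as a series resistance:
R_inner film = 1/(h_i·2πr₁L) = 1/(1830×2π×0.075×1) = 0.00116 K/W
R_carbon steel pipe wall = ln(80.1/75)/(2π×44.9×1) = 2.332×10^-4 K/W
R_calcium silicate = ln(135.1/80.1)/(2π×0.0764×1) = 1.089 K/W
R_ceramic-fibre blanket = ln(200.1/135.1)/(2π×0.0758×1) = 0.8248 K/W
R_outer film = 1/(h_o·2πr_oL) = 1/(22.8×2π×0.2001×1) = 0.03488 K/W
R_total = 1.95 K/W
Q = ΔT/R_total = 343/1.95
Q = 176 W/m
T_interface = T_inner − Q·ΣR(inner→interface) = 358 − 176×1.09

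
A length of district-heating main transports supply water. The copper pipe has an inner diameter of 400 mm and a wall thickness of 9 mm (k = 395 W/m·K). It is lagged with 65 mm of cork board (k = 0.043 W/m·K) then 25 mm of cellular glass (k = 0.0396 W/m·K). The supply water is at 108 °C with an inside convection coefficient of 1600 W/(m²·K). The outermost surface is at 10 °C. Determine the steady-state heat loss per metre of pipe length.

Per-layer cylindrical resistances, series-summed:
R_inner film = 1/(h_i·2πr₁L) = 1/(1600×2π×0.2×1) = 4.974×10^-4 K/W
R_copper pipe wall = ln(209/200)/(2π×395×1) = 1.774×10^-5 K/W
R_cork board = ln(274/209)/(2π×0.043×1) = 1.002 K/W
R_cellular glass = ln(299/274)/(2π×0.0396×1) = 0.3509 K/W
R_total = 1.354 K/W
Q = ΔT/R_total = 98/1.354

q′ ≈ 72.4 W/m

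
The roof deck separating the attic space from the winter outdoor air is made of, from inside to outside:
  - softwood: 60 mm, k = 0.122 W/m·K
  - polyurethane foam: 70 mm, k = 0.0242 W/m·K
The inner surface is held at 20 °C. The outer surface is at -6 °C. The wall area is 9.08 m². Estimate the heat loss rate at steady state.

Q ≈ 69.8 W

Model the wall as resistances in series:
R_softwood = L/(kA) = 0.06/(0.122×9.08) = 0.05416 K/W
R_polyurethane foam = L/(kA) = 0.07/(0.0242×9.08) = 0.3186 K/W
R_total = 0.3727 K/W
Q = ΔT / R_total = 26 / 0.3727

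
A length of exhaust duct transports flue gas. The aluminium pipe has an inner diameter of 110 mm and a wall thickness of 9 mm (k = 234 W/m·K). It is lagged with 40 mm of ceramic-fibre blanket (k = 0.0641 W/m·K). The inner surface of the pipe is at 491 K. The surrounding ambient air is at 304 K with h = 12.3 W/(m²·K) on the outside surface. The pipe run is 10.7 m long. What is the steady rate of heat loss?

For a radial system each layer contributes R = ln(r_out/r_in)/(2πkL); films add R = 1/(hA).
R_aluminium pipe wall = ln(64/55)/(2π×234×10.7) = 9.633×10^-6 K/W
R_ceramic-fibre blanket = ln(104/64)/(2π×0.0641×10.7) = 0.1127 K/W
R_outer film = 1/(h_o·2πr_oL) = 1/(12.3×2π×0.104×10.7) = 0.01163 K/W
R_total = 0.1243 K/W
Q = ΔT/R_total = 187/0.1243

Q ≈ 1500 W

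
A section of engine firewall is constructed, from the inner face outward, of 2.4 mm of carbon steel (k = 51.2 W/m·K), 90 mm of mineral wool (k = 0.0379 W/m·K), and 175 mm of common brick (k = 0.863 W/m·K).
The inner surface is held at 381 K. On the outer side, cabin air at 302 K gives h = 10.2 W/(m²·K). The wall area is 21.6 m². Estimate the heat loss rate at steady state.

Q ≈ 638 W

Model the wall as resistances in series:
R_carbon steel = L/(kA) = 0.0024/(51.2×21.6) = 2.17×10^-6 K/W
R_mineral wool = L/(kA) = 0.09/(0.0379×21.6) = 0.1099 K/W
R_common brick = L/(kA) = 0.175/(0.863×21.6) = 0.009388 K/W
R_outer film = 1/(h_o·A) = 1/(10.2×21.6) = 0.004539 K/W
R_total = 0.1239 K/W
Q = ΔT / R_total = 79 / 0.1239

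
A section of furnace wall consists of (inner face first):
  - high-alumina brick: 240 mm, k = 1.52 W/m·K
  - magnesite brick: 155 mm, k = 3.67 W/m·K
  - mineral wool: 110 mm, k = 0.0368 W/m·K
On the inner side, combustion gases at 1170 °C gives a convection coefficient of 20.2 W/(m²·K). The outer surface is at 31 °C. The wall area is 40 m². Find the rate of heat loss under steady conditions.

Using the resistance-network approach (series):
R_inner film = 1/(h_i·A) = 1/(20.2×40) = 0.001238 K/W
R_high-alumina brick = L/(kA) = 0.24/(1.52×40) = 0.003947 K/W
R_magnesite brick = L/(kA) = 0.155/(3.67×40) = 0.001056 K/W
R_mineral wool = L/(kA) = 0.11/(0.0368×40) = 0.07473 K/W
R_total = 0.08097 K/W
Q = ΔT / R_total = 1139 / 0.08097

Q ≈ 14100 W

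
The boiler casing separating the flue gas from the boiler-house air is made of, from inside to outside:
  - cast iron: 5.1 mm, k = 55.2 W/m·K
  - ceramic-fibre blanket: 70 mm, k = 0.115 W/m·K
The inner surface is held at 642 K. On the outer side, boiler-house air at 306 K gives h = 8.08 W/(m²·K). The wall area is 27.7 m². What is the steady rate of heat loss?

Q ≈ 12700 W

Model the wall as resistances in series:
R_cast iron = L/(kA) = 0.0051/(55.2×27.7) = 3.335×10^-6 K/W
R_ceramic-fibre blanket = L/(kA) = 0.07/(0.115×27.7) = 0.02197 K/W
R_outer film = 1/(h_o·A) = 1/(8.08×27.7) = 0.004468 K/W
R_total = 0.02645 K/W
Q = ΔT / R_total = 336 / 0.02645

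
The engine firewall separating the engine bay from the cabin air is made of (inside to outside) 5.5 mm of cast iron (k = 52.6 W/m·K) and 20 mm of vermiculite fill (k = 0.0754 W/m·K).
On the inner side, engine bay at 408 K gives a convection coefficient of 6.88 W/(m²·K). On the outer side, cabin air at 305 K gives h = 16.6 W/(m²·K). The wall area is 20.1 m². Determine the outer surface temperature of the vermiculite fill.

Using the resistance-network approach (series):
R_inner film = 1/(h_i·A) = 1/(6.88×20.1) = 0.007231 K/W
R_cast iron = L/(kA) = 0.0055/(52.6×20.1) = 5.202×10^-6 K/W
R_vermiculite fill = L/(kA) = 0.02/(0.0754×20.1) = 0.0132 K/W
R_outer film = 1/(h_o·A) = 1/(16.6×20.1) = 0.002997 K/W
R_total = 0.02343 K/W;  Q = ΔT/R_total = 103/0.02343 = 4396 W
T_interface = T_inner − Q·ΣR(inner→interface) = 408 − 4400×0.02043

T ≈ 318 K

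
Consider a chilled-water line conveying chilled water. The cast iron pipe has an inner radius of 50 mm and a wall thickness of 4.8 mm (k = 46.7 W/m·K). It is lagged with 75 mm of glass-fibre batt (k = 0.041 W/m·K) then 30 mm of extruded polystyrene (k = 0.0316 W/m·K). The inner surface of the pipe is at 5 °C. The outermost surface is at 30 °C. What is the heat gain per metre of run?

Radial resistances (cylindrical: R_cond = ln(r_o/r_i)/(2πkL), R_conv = 1/(h·2πrL)):
R_cast iron pipe wall = ln(54.8/50)/(2π×46.7×1) = 3.124×10^-4 K/W
R_glass-fibre batt = ln(129.8/54.8)/(2π×0.041×1) = 3.347 K/W
R_extruded polystyrene = ln(159.8/129.8)/(2π×0.0316×1) = 1.047 K/W
R_total = 4.395 K/W
Q = ΔT/R_total = 25/4.395

q′ ≈ 5.69 W/m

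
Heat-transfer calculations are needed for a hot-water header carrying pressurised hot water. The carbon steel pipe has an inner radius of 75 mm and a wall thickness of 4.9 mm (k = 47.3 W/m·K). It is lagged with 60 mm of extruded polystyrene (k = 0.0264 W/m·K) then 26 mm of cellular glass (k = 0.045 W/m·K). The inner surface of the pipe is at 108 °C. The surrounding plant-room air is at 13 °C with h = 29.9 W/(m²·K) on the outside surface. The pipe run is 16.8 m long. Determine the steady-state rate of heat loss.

Q ≈ 398 W

Radial resistances (cylindrical: R_cond = ln(r_o/r_i)/(2πkL), R_conv = 1/(h·2πrL)):
R_carbon steel pipe wall = ln(79.9/75)/(2π×47.3×16.8) = 1.268×10^-5 K/W
R_extruded polystyrene = ln(139.9/79.9)/(2π×0.0264×16.8) = 0.201 K/W
R_cellular glass = ln(165.9/139.9)/(2π×0.045×16.8) = 0.03589 K/W
R_outer film = 1/(h_o·2πr_oL) = 1/(29.9×2π×0.1659×16.8) = 0.00191 K/W
R_total = 0.2388 K/W
Q = ΔT/R_total = 95/0.2388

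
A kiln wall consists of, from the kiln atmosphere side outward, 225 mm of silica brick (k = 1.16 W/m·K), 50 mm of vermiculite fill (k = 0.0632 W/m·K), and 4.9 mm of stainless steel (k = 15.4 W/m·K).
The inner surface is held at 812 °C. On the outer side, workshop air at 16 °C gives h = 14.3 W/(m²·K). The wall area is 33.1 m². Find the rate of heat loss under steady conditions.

Q ≈ 25000 W

Series thermal resistances:
R_silica brick = L/(kA) = 0.225/(1.16×33.1) = 0.00586 K/W
R_vermiculite fill = L/(kA) = 0.05/(0.0632×33.1) = 0.0239 K/W
R_stainless steel = L/(kA) = 0.0049/(15.4×33.1) = 9.613×10^-6 K/W
R_outer film = 1/(h_o·A) = 1/(14.3×33.1) = 0.002113 K/W
R_total = 0.03188 K/W
Q = ΔT / R_total = 796 / 0.03188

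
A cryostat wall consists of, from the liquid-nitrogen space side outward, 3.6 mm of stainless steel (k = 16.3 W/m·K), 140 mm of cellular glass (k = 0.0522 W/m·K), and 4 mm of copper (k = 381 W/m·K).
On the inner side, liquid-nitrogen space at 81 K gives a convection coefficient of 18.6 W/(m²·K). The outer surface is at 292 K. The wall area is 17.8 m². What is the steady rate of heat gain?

Q ≈ 1370 W

Model the wall as resistances in series:
R_inner film = 1/(h_i·A) = 1/(18.6×17.8) = 0.00302 K/W
R_stainless steel = L/(kA) = 0.0036/(16.3×17.8) = 1.241×10^-5 K/W
R_cellular glass = L/(kA) = 0.14/(0.0522×17.8) = 0.1507 K/W
R_copper = L/(kA) = 0.004/(381×17.8) = 5.898×10^-7 K/W
R_total = 0.1537 K/W
Q = ΔT / R_total = 211 / 0.1537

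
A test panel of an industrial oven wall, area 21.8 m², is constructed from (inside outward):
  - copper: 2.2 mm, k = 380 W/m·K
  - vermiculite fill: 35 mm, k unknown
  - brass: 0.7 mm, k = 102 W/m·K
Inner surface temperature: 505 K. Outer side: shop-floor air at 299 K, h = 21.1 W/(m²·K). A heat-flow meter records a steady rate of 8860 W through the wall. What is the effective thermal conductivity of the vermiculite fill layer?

Treating each layer as a thermal resistance in series:
R_copper = L/(kA) = 0.0022/(380×21.8) = 2.656×10^-7 K/W
R_brass = L/(kA) = 0.0007/(102×21.8) = 3.148×10^-7 K/W
R_outer film = 1/(h_o·A) = 1/(21.1×21.8) = 0.002174 K/W
Sum of known resistances R_other = 0.002175 K/W
Total R = ΔT/Q = 206/8860 = 0.02325 K/W
R_vermiculite fill = R_total − R_other = 0.02108 K/W
k = L/(R·A) = 0.035/(0.02108×21.8)

k ≈ 0.0762 W/(m·K)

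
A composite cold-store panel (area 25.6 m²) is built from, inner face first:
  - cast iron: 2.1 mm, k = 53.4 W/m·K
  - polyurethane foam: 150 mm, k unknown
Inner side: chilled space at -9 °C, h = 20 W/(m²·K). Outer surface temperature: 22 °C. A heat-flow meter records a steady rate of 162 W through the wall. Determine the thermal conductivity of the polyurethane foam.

k ≈ 0.0309 W/(m·K)

Model the wall as resistances in series:
R_inner film = 1/(h_i·A) = 1/(20×25.6) = 0.001953 K/W
R_cast iron = L/(kA) = 0.0021/(53.4×25.6) = 1.536×10^-6 K/W
Sum of known resistances R_other = 0.001955 K/W
Total R = ΔT/Q = 31/162 = 0.1914 K/W
R_polyurethane foam = R_total − R_other = 0.1894 K/W
k = L/(R·A) = 0.15/(0.1894×25.6)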